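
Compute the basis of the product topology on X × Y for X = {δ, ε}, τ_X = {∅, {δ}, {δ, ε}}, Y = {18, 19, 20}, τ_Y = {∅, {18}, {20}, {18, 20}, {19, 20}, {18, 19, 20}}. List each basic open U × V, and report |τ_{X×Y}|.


Basis B = {∅ × ∅, {δ} × {18}, {δ} × {20}, {δ} × {18, 20}, {δ, ε} × {18}, {δ} × {19, 20}, {δ, ε} × {20}, {δ} × {18, 19, 20}, {δ, ε} × {18, 20}, {δ, ε} × {19, 20}, {δ, ε} × {18, 19, 20}}; |τ_{X×Y}| = 18.

Enumerate products U × V with U ∈ τ_X, V ∈ τ_Y (deduplicated):
  ∅ × ∅ = {} (∅)
  {δ} × {18} = {(δ,18)}
  {δ} × {20} = {(δ,20)}
  {δ} × {18, 20} = {(δ,18), (δ,20)}
  {δ, ε} × {18} = {(δ,18), (ε,18)}
  {δ} × {19, 20} = {(δ,19), (δ,20)}
  {δ, ε} × {20} = {(δ,20), (ε,20)}
  {δ} × {18, 19, 20} = {(δ,18), (δ,19), (δ,20)}
  {δ, ε} × {18, 20} = {(δ,18), (δ,20), (ε,18), (ε,20)}
  {δ, ε} × {19, 20} = {(δ,19), (δ,20), (ε,19), (ε,20)}
  {δ, ε} × {18, 19, 20} = {(δ,18), (δ,19), (δ,20), (ε,18), (ε,19), (ε,20)}
These 11 distinct sets form the basis B.
Close under arbitrary unions to get τ_{X×Y}; counting gives |τ_{X×Y}| = 18.


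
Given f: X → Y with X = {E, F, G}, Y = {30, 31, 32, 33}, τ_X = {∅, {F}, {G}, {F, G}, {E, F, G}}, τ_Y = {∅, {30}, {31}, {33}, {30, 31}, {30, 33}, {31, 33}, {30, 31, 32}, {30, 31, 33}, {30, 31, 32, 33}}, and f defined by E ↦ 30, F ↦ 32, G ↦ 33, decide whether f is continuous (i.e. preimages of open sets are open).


f is NOT continuous.

Compute f^{-1}(U) for each U ∈ τ_Y:
  U = ∅: f^{-1}(U) = ∅ ∈ τ_X ✓.
  U = {30}: f^{-1}(U) = {E} ∉ τ_X ✗.
  U = {31}: f^{-1}(U) = ∅ ∈ τ_X ✓.
  U = {33}: f^{-1}(U) = {G} ∈ τ_X ✓.
  U = {30, 31}: f^{-1}(U) = {E} ∉ τ_X ✗.
  U = {30, 33}: f^{-1}(U) = {E, G} ∉ τ_X ✗.
  U = {31, 33}: f^{-1}(U) = {G} ∈ τ_X ✓.
  U = {30, 31, 32}: f^{-1}(U) = {E, F} ∉ τ_X ✗.
  U = {30, 31, 33}: f^{-1}(U) = {E, G} ∉ τ_X ✗.
  U = {30, 31, 32, 33}: f^{-1}(U) = {E, F, G} ∈ τ_X ✓.
Found U = {30} with f^{-1}(U) = {E} not in τ_X. Therefore f is NOT continuous.


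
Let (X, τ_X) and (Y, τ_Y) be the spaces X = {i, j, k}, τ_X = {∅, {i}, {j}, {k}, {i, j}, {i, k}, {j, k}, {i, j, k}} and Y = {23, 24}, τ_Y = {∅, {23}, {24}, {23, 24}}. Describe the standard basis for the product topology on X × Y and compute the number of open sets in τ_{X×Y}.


Basis B = {∅ × ∅, {i} × {23}, {i} × {24}, {j} × {23}, {j} × {24}, {k} × {23}, {k} × {24}, {i} × {23, 24}, {i, j} × {23}, {i, k} × {23}, {i, j} × {24}, {i, k} × {24}, {j} × {23, 24}, {j, k} × {23}, {j, k} × {24}, {k} × {23, 24}, {i, j, k} × {23}, {i, j, k} × {24}, {i, j} × {23, 24}, {i, k} × {23, 24}, {j, k} × {23, 24}, {i, j, k} × {23, 24}}; |τ_{X×Y}| = 64.

Enumerate products U × V with U ∈ τ_X, V ∈ τ_Y (deduplicated):
  ∅ × ∅ = {} (∅)
  {i} × {23} = {(i,23)}
  {i} × {24} = {(i,24)}
  {j} × {23} = {(j,23)}
  {j} × {24} = {(j,24)}
  {k} × {23} = {(k,23)}
  {k} × {24} = {(k,24)}
  {i} × {23, 24} = {(i,23), (i,24)}
  {i, j} × {23} = {(i,23), (j,23)}
  {i, k} × {23} = {(i,23), (k,23)}
  {i, j} × {24} = {(i,24), (j,24)}
  {i, k} × {24} = {(i,24), (k,24)}
  {j} × {23, 24} = {(j,23), (j,24)}
  {j, k} × {23} = {(j,23), (k,23)}
  {j, k} × {24} = {(j,24), (k,24)}
  {k} × {23, 24} = {(k,23), (k,24)}
  {i, j, k} × {23} = {(i,23), (j,23), (k,23)}
  {i, j, k} × {24} = {(i,24), (j,24), (k,24)}
  {i, j} × {23, 24} = {(i,23), (i,24), (j,23), (j,24)}
  {i, k} × {23, 24} = {(i,23), (i,24), (k,23), (k,24)}
  {j, k} × {23, 24} = {(j,23), (j,24), (k,23), (k,24)}
  {i, j, k} × {23, 24} = {(i,23), (i,24), (j,23), (j,24), (k,23), (k,24)}
These 22 distinct sets form the basis B.
Close under arbitrary unions to get τ_{X×Y}; counting gives |τ_{X×Y}| = 64.


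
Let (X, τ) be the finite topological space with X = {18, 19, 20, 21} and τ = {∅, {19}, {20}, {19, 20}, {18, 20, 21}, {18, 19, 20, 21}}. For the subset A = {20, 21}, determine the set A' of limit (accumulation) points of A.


A' = {18, 21}

For each x ∈ X, list the open sets U ∈ τ with x ∈ U, then check whether U ∩ (A ∖ {x}) ≠ ∅ for every such U.
  x = 18: opens ∋ x are {18, 20, 21}, {18, 19, 20, 21}; each meets A ∖ {18}, so x IS a limit point.
  x = 19: open {19} ∋ x has {19} ∩ (A ∖ {19}) = ∅, so x is NOT a limit point.
  x = 20: open {20} ∋ x has {20} ∩ (A ∖ {20}) = ∅, so x is NOT a limit point.
  x = 21: opens ∋ x are {18, 20, 21}, {18, 19, 20, 21}; each meets A ∖ {21}, so x IS a limit point.
Collecting: A' = {18, 21}.


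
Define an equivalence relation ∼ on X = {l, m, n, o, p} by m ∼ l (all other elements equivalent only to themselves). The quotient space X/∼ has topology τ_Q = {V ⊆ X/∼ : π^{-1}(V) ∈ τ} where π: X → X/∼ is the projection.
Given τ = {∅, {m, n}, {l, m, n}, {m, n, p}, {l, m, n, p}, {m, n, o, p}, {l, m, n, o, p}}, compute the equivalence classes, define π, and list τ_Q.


X/∼ = {[l=m], [n], [o], [p]}; |τ_Q| = 4.

Equivalence classes: [l=m], [n], [o], [p].
Quotient map π: X → X/∼ sends l ↦ [l=m], m ↦ [l=m], n ↦ [n], o ↦ [o], p ↦ [p].
For each subset V ⊆ X/∼, compute π^{-1}(V) ⊆ X and check whether π^{-1}(V) ∈ τ. V is open in τ_Q iff π^{-1}(V) ∈ τ.
  V = {}: π^{-1}(V) = ∅ ∈ τ ✓.
  V = {[l=m]}: π^{-1}(V) = {l, m} ∉ τ ✗.
  V = {[n]}: π^{-1}(V) = {n} ∉ τ ✗.
  V = {[l=m], [n]}: π^{-1}(V) = {l, m, n} ∈ τ ✓.
  V = {[o]}: π^{-1}(V) = {o} ∉ τ ✗.
  V = {[l=m], [o]}: π^{-1}(V) = {l, m, o} ∉ τ ✗.
  V = {[n], [o]}: π^{-1}(V) = {n, o} ∉ τ ✗.
  V = {[l=m], [n], [o]}: π^{-1}(V) = {l, m, n, o} ∉ τ ✗.
  V = {[p]}: π^{-1}(V) = {p} ∉ τ ✗.
  V = {[l=m], [p]}: π^{-1}(V) = {l, m, p} ∉ τ ✗.
  V = {[n], [p]}: π^{-1}(V) = {n, p} ∉ τ ✗.
  V = {[l=m], [n], [p]}: π^{-1}(V) = {l, m, n, p} ∈ τ ✓.
  V = {[o], [p]}: π^{-1}(V) = {o, p} ∉ τ ✗.
  V = {[l=m], [o], [p]}: π^{-1}(V) = {l, m, o, p} ∉ τ ✗.
  V = {[n], [o], [p]}: π^{-1}(V) = {n, o, p} ∉ τ ✗.
  V = {[l=m], [n], [o], [p]}: π^{-1}(V) = {l, m, n, o, p} ∈ τ ✓.
Open sets in the quotient: τ_Q = {{}, {[l=m], [n]}, {[l=m], [n], [p]}, {[l=m], [n], [o], [p]}} (4 elements).


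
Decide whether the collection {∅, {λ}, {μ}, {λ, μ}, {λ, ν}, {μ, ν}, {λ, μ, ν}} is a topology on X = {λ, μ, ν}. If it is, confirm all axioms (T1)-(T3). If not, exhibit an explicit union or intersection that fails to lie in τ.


τ is NOT a topology on X.

Axiom (T1): ∅ ∈ τ? Yes; X ∈ τ? Yes.
Axiom (T2/T3): check pairwise unions and intersections of members of τ.
Counterexample for (T3): {λ, ν} ∩ {μ, ν} = {ν} ∉ τ. Therefore τ is NOT a topology.


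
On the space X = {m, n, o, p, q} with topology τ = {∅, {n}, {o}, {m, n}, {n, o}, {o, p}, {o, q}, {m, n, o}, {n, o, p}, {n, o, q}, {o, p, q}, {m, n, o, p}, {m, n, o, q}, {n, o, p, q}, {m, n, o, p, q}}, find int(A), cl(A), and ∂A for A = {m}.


int(A) = ∅, cl(A) = {m}, ∂A = {m}.

Closed sets in (X, τ) are complements of opens:
  closed(X, τ) = {∅, {m}, {p}, {q}, {m, n}, {m, p}, {m, q}, {p, q}, {m, n, p}, {m, n, q}, {m, p, q}, {o, p, q}, {m, n, p, q}, {m, o, p, q}, {m, n, o, p, q}}.
int(A) = ⋃ {U ∈ τ : U ⊆ A}. Opens contained in A: ∅.
Taking the union of these: int(A) = ∅.
cl(A) = ⋂ {C closed : A ⊆ C}. Closed sets containing A: {m}, {m, n}, {m, p}, {m, q}, {m, n, p}, {m, n, q}, {m, p, q}, {m, n, p, q}, {m, o, p, q}, {m, n, o, p, q}.
Intersecting these: cl(A) = {m}.
∂A = cl(A) ∖ int(A) = {m} ∖ ∅ = {m}.


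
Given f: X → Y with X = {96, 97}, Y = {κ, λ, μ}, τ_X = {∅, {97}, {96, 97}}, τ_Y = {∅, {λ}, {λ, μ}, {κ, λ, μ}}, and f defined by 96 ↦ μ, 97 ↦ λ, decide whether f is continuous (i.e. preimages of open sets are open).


f IS continuous.

Compute f^{-1}(U) for each U ∈ τ_Y:
  U = ∅: f^{-1}(U) = ∅ ∈ τ_X ✓.
  U = {λ}: f^{-1}(U) = {97} ∈ τ_X ✓.
  U = {λ, μ}: f^{-1}(U) = {96, 97} ∈ τ_X ✓.
  U = {κ, λ, μ}: f^{-1}(U) = {96, 97} ∈ τ_X ✓.
Every preimage lies in τ_X, so f IS continuous.


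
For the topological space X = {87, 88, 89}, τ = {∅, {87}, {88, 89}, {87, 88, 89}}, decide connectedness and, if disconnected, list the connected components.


(X, τ) is disconnected; components = [{87}, {88, 89}].

Find clopen sets (U ∈ τ with X ∖ U ∈ τ):
  U = ∅, X ∖ U = {87, 88, 89} — both open, so U is clopen.
  U = {87}, X ∖ U = {88, 89} — both open, so U is clopen.
  U = {88, 89}, X ∖ U = {87} — both open, so U is clopen.
  U = {87, 88, 89}, X ∖ U = ∅ — both open, so U is clopen.
Nontrivial clopen(s) exist: e.g. {87}. So (X, τ) is disconnected.
Compute connected components by grouping points that agree on all clopens:
  component: {87}
  component: {88, 89}


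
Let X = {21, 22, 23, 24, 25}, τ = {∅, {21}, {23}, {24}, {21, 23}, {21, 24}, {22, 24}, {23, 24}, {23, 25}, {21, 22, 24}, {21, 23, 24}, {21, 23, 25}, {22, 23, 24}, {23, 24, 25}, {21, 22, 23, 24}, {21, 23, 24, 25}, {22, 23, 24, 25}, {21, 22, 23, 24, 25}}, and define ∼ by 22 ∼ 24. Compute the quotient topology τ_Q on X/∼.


X/∼ = {[21], [22=24], [23], [25]}; |τ_Q| = 12.

Equivalence classes: [21], [22=24], [23], [25].
Quotient map π: X → X/∼ sends 21 ↦ [21], 22 ↦ [22=24], 23 ↦ [23], 24 ↦ [22=24], 25 ↦ [25].
For each subset V ⊆ X/∼, compute π^{-1}(V) ⊆ X and check whether π^{-1}(V) ∈ τ. V is open in τ_Q iff π^{-1}(V) ∈ τ.
  V = {}: π^{-1}(V) = ∅ ∈ τ ✓.
  V = {[21]}: π^{-1}(V) = {21} ∈ τ ✓.
  V = {[22=24]}: π^{-1}(V) = {22, 24} ∈ τ ✓.
  V = {[21], [22=24]}: π^{-1}(V) = {21, 22, 24} ∈ τ ✓.
  V = {[23]}: π^{-1}(V) = {23} ∈ τ ✓.
  V = {[21], [23]}: π^{-1}(V) = {21, 23} ∈ τ ✓.
  V = {[22=24], [23]}: π^{-1}(V) = {22, 23, 24} ∈ τ ✓.
  V = {[21], [22=24], [23]}: π^{-1}(V) = {21, 22, 23, 24} ∈ τ ✓.
  V = {[25]}: π^{-1}(V) = {25} ∉ τ ✗.
  V = {[21], [25]}: π^{-1}(V) = {21, 25} ∉ τ ✗.
  V = {[22=24], [25]}: π^{-1}(V) = {22, 24, 25} ∉ τ ✗.
  V = {[21], [22=24], [25]}: π^{-1}(V) = {21, 22, 24, 25} ∉ τ ✗.
  V = {[23], [25]}: π^{-1}(V) = {23, 25} ∈ τ ✓.
  V = {[21], [23], [25]}: π^{-1}(V) = {21, 23, 25} ∈ τ ✓.
  V = {[22=24], [23], [25]}: π^{-1}(V) = {22, 23, 24, 25} ∈ τ ✓.
  V = {[21], [22=24], [23], [25]}: π^{-1}(V) = {21, 22, 23, 24, 25} ∈ τ ✓.
Open sets in the quotient: τ_Q = {{}, {[21]}, {[22=24]}, {[21], [22=24]}, {[23]}, {[21], [23]}, {[22=24], [23]}, {[21], [22=24], [23]}, {[23], [25]}, {[21], [23], [25]}, {[22=24], [23], [25]}, {[21], [22=24], [23], [25]}} (12 elements).


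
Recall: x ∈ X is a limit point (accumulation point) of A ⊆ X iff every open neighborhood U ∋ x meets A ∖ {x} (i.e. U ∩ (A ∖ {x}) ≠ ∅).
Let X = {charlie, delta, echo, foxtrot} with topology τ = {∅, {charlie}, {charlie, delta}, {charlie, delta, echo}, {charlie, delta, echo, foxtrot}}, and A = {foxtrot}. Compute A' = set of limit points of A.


A' = ∅

For each x ∈ X, list the open sets U ∈ τ with x ∈ U, then check whether U ∩ (A ∖ {x}) ≠ ∅ for every such U.
  x = charlie: open {charlie} ∋ x has {charlie} ∩ (A ∖ {charlie}) = ∅, so x is NOT a limit point.
  x = delta: open {charlie, delta} ∋ x has {charlie, delta} ∩ (A ∖ {delta}) = ∅, so x is NOT a limit point.
  x = echo: open {charlie, delta, echo} ∋ x has {charlie, delta, echo} ∩ (A ∖ {echo}) = ∅, so x is NOT a limit point.
  x = foxtrot: open {charlie, delta, echo, foxtrot} ∋ x has {charlie, delta, echo, foxtrot} ∩ (A ∖ {foxtrot}) = ∅, so x is NOT a limit point.
Collecting: A' = ∅.


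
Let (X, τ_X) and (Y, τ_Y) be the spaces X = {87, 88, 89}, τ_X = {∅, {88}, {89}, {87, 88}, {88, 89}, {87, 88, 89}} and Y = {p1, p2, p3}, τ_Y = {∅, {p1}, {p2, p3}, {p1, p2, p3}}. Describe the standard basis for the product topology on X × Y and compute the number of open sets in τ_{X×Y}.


Basis B = {∅ × ∅, {88} × {p1}, {89} × {p1}, {87, 88} × {p1}, {88, 89} × {p1}, {88} × {p2, p3}, {89} × {p2, p3}, {87, 88, 89} × {p1}, {88} × {p1, p2, p3}, {89} × {p1, p2, p3}, {87, 88} × {p2, p3}, {88, 89} × {p2, p3}, {87, 88} × {p1, p2, p3}, {87, 88, 89} × {p2, p3}, {88, 89} × {p1, p2, p3}, {87, 88, 89} × {p1, p2, p3}}; |τ_{X×Y}| = 36.

Enumerate products U × V with U ∈ τ_X, V ∈ τ_Y (deduplicated):
  ∅ × ∅ = {} (∅)
  {88} × {p1} = {(88,p1)}
  {89} × {p1} = {(89,p1)}
  {87, 88} × {p1} = {(87,p1), (88,p1)}
  {88, 89} × {p1} = {(88,p1), (89,p1)}
  {88} × {p2, p3} = {(88,p2), (88,p3)}
  {89} × {p2, p3} = {(89,p2), (89,p3)}
  {87, 88, 89} × {p1} = {(87,p1), (88,p1), (89,p1)}
  {88} × {p1, p2, p3} = {(88,p1), (88,p2), (88,p3)}
  {89} × {p1, p2, p3} = {(89,p1), (89,p2), (89,p3)}
  {87, 88} × {p2, p3} = {(87,p2), (87,p3), (88,p2), (88,p3)}
  {88, 89} × {p2, p3} = {(88,p2), (88,p3), (89,p2), (89,p3)}
  {87, 88} × {p1, p2, p3} = {(87,p1), (87,p2), (87,p3), (88,p1), (88,p2), (88,p3)}
  {87, 88, 89} × {p2, p3} = {(87,p2), (87,p3), (88,p2), (88,p3), (89,p2), (89,p3)}
  {88, 89} × {p1, p2, p3} = {(88,p1), (88,p2), (88,p3), (89,p1), (89,p2), (89,p3)}
  {87, 88, 89} × {p1, p2, p3} = {(87,p1), (87,p2), (87,p3), (88,p1), (88,p2), (88,p3), (89,p1), (89,p2), (89,p3)}
These 16 distinct sets form the basis B.
Close under arbitrary unions to get τ_{X×Y}; counting gives |τ_{X×Y}| = 36.


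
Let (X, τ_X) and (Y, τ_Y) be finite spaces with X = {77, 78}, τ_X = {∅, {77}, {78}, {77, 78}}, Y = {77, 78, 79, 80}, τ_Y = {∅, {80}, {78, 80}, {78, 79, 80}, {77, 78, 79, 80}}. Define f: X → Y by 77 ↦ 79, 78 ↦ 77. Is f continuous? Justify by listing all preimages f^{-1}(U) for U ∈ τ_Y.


f IS continuous.

Compute f^{-1}(U) for each U ∈ τ_Y:
  U = ∅: f^{-1}(U) = ∅ ∈ τ_X ✓.
  U = {80}: f^{-1}(U) = ∅ ∈ τ_X ✓.
  U = {78, 80}: f^{-1}(U) = ∅ ∈ τ_X ✓.
  U = {78, 79, 80}: f^{-1}(U) = {77} ∈ τ_X ✓.
  U = {77, 78, 79, 80}: f^{-1}(U) = {77, 78} ∈ τ_X ✓.
Every preimage lies in τ_X, so f IS continuous.


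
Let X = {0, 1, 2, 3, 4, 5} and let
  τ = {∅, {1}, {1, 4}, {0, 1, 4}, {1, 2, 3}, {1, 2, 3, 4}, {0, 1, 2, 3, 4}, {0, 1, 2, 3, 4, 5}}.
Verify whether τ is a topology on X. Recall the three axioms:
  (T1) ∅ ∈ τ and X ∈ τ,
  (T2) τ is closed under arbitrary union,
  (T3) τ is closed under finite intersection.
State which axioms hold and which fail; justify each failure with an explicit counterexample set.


τ IS a topology on X.

Axiom (T1): ∅ ∈ τ? Yes; X ∈ τ? Yes.
Axiom (T2/T3): check pairwise unions and intersections of members of τ.
All pairwise intersections and unions checked — each lies in τ. Therefore τ satisfies (T1), (T2), (T3): it IS a topology on X.


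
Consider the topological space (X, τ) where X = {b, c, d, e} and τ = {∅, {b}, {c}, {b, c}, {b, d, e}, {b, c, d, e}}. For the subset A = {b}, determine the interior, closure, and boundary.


int(A) = {b}, cl(A) = {b, d, e}, ∂A = {d, e}.

Closed sets in (X, τ) are complements of opens:
  closed(X, τ) = {∅, {c}, {d, e}, {b, d, e}, {c, d, e}, {b, c, d, e}}.
int(A) = ⋃ {U ∈ τ : U ⊆ A}. Opens contained in A: ∅, {b}.
Taking the union of these: int(A) = {b}.
cl(A) = ⋂ {C closed : A ⊆ C}. Closed sets containing A: {b, d, e}, {b, c, d, e}.
Intersecting these: cl(A) = {b, d, e}.
∂A = cl(A) ∖ int(A) = {b, d, e} ∖ {b} = {d, e}.


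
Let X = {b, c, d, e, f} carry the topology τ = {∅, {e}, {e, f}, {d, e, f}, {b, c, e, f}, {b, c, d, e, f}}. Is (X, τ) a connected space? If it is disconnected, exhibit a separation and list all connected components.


(X, τ) is connected.

Find clopen sets (U ∈ τ with X ∖ U ∈ τ):
  U = ∅, X ∖ U = {b, c, d, e, f} — both open, so U is clopen.
  U = {b, c, d, e, f}, X ∖ U = ∅ — both open, so U is clopen.
Only trivial clopens (∅ and X) exist, so (X, τ) is connected.
Compute connected components by grouping points that agree on all clopens:
  component: {b, c, d, e, f}


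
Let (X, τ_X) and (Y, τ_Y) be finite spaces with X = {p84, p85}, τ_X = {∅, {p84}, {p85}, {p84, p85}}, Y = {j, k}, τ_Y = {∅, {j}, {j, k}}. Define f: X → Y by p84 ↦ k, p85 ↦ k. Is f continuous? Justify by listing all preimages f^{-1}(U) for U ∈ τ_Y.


f IS continuous.

Compute f^{-1}(U) for each U ∈ τ_Y:
  U = ∅: f^{-1}(U) = ∅ ∈ τ_X ✓.
  U = {j}: f^{-1}(U) = ∅ ∈ τ_X ✓.
  U = {j, k}: f^{-1}(U) = {p84, p85} ∈ τ_X ✓.
Every preimage lies in τ_X, so f IS continuous.


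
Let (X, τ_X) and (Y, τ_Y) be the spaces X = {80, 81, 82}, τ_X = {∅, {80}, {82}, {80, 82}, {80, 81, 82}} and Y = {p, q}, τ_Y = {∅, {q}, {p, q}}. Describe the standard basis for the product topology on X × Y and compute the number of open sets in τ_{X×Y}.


Basis B = {∅ × ∅, {80} × {q}, {82} × {q}, {80} × {p, q}, {80, 82} × {q}, {82} × {p, q}, {80, 81, 82} × {q}, {80, 82} × {p, q}, {80, 81, 82} × {p, q}}; |τ_{X×Y}| = 14.

Enumerate products U × V with U ∈ τ_X, V ∈ τ_Y (deduplicated):
  ∅ × ∅ = {} (∅)
  {80} × {q} = {(80,q)}
  {82} × {q} = {(82,q)}
  {80} × {p, q} = {(80,p), (80,q)}
  {80, 82} × {q} = {(80,q), (82,q)}
  {82} × {p, q} = {(82,p), (82,q)}
  {80, 81, 82} × {q} = {(80,q), (81,q), (82,q)}
  {80, 82} × {p, q} = {(80,p), (80,q), (82,p), (82,q)}
  {80, 81, 82} × {p, q} = {(80,p), (80,q), (81,p), (81,q), (82,p), (82,q)}
These 9 distinct sets form the basis B.
Close under arbitrary unions to get τ_{X×Y}; counting gives |τ_{X×Y}| = 14.


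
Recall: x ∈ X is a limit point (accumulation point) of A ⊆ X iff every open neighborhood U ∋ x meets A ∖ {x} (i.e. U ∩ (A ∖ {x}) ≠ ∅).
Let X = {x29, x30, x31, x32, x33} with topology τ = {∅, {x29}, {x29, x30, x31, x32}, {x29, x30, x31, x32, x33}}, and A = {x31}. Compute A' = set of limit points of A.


A' = {x30, x32, x33}

For each x ∈ X, list the open sets U ∈ τ with x ∈ U, then check whether U ∩ (A ∖ {x}) ≠ ∅ for every such U.
  x = x29: open {x29} ∋ x has {x29} ∩ (A ∖ {x29}) = ∅, so x is NOT a limit point.
  x = x30: opens ∋ x are {x29, x30, x31, x32}, {x29, x30, x31, x32, x33}; each meets A ∖ {x30}, so x IS a limit point.
  x = x31: open {x29, x30, x31, x32} ∋ x has {x29, x30, x31, x32} ∩ (A ∖ {x31}) = ∅, so x is NOT a limit point.
  x = x32: opens ∋ x are {x29, x30, x31, x32}, {x29, x30, x31, x32, x33}; each meets A ∖ {x32}, so x IS a limit point.
  x = x33: opens ∋ x are {x29, x30, x31, x32, x33}; each meets A ∖ {x33}, so x IS a limit point.
Collecting: A' = {x30, x32, x33}.


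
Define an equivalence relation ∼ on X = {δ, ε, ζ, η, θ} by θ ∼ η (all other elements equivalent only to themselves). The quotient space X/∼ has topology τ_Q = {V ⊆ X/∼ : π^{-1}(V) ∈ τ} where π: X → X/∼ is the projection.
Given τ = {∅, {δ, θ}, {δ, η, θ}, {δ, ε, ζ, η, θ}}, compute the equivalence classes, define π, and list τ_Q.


X/∼ = {[δ], [ε], [ζ], [η=θ]}; |τ_Q| = 3.

Equivalence classes: [δ], [ε], [ζ], [η=θ].
Quotient map π: X → X/∼ sends δ ↦ [δ], ε ↦ [ε], ζ ↦ [ζ], η ↦ [η=θ], θ ↦ [η=θ].
For each subset V ⊆ X/∼, compute π^{-1}(V) ⊆ X and check whether π^{-1}(V) ∈ τ. V is open in τ_Q iff π^{-1}(V) ∈ τ.
  V = {}: π^{-1}(V) = ∅ ∈ τ ✓.
  V = {[δ]}: π^{-1}(V) = {δ} ∉ τ ✗.
  V = {[ε]}: π^{-1}(V) = {ε} ∉ τ ✗.
  V = {[δ], [ε]}: π^{-1}(V) = {δ, ε} ∉ τ ✗.
  V = {[ζ]}: π^{-1}(V) = {ζ} ∉ τ ✗.
  V = {[δ], [ζ]}: π^{-1}(V) = {δ, ζ} ∉ τ ✗.
  V = {[ε], [ζ]}: π^{-1}(V) = {ε, ζ} ∉ τ ✗.
  V = {[δ], [ε], [ζ]}: π^{-1}(V) = {δ, ε, ζ} ∉ τ ✗.
  V = {[η=θ]}: π^{-1}(V) = {η, θ} ∉ τ ✗.
  V = {[δ], [η=θ]}: π^{-1}(V) = {δ, η, θ} ∈ τ ✓.
  V = {[ε], [η=θ]}: π^{-1}(V) = {ε, η, θ} ∉ τ ✗.
  V = {[δ], [ε], [η=θ]}: π^{-1}(V) = {δ, ε, η, θ} ∉ τ ✗.
  V = {[ζ], [η=θ]}: π^{-1}(V) = {ζ, η, θ} ∉ τ ✗.
  V = {[δ], [ζ], [η=θ]}: π^{-1}(V) = {δ, ζ, η, θ} ∉ τ ✗.
  V = {[ε], [ζ], [η=θ]}: π^{-1}(V) = {ε, ζ, η, θ} ∉ τ ✗.
  V = {[δ], [ε], [ζ], [η=θ]}: π^{-1}(V) = {δ, ε, ζ, η, θ} ∈ τ ✓.
Open sets in the quotient: τ_Q = {{}, {[δ], [η=θ]}, {[δ], [ε], [ζ], [η=θ]}} (3 elements).


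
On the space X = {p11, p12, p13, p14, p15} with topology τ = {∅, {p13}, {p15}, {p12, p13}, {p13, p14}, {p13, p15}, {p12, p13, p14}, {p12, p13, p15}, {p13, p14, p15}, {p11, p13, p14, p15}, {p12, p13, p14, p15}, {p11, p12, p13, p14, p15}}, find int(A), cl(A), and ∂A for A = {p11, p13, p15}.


int(A) = {p13, p15}, cl(A) = {p11, p12, p13, p14, p15}, ∂A = {p11, p12, p14}.

Closed sets in (X, τ) are complements of opens:
  closed(X, τ) = {∅, {p11}, {p12}, {p11, p12}, {p11, p14}, {p11, p15}, {p11, p12, p14}, {p11, p12, p15}, {p11, p14, p15}, {p11, p12, p13, p14}, {p11, p12, p14, p15}, {p11, p12, p13, p14, p15}}.
int(A) = ⋃ {U ∈ τ : U ⊆ A}. Opens contained in A: ∅, {p13}, {p15}, {p13, p15}.
Taking the union of these: int(A) = {p13, p15}.
cl(A) = ⋂ {C closed : A ⊆ C}. Closed sets containing A: {p11, p12, p13, p14, p15}.
Intersecting these: cl(A) = {p11, p12, p13, p14, p15}.
∂A = cl(A) ∖ int(A) = {p11, p12, p13, p14, p15} ∖ {p13, p15} = {p11, p12, p14}.


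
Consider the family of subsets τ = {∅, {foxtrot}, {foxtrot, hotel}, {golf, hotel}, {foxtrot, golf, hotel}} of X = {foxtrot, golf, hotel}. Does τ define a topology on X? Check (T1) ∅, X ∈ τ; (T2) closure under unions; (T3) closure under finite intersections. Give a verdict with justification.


τ is NOT a topology on X.

Axiom (T1): ∅ ∈ τ? Yes; X ∈ τ? Yes.
Axiom (T2/T3): check pairwise unions and intersections of members of τ.
Counterexample for (T3): {foxtrot, hotel} ∩ {golf, hotel} = {hotel} ∉ τ. Therefore τ is NOT a topology.


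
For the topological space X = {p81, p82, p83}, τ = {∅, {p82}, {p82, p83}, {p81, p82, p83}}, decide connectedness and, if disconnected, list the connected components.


(X, τ) is connected.

Find clopen sets (U ∈ τ with X ∖ U ∈ τ):
  U = ∅, X ∖ U = {p81, p82, p83} — both open, so U is clopen.
  U = {p81, p82, p83}, X ∖ U = ∅ — both open, so U is clopen.
Only trivial clopens (∅ and X) exist, so (X, τ) is connected.
Compute connected components by grouping points that agree on all clopens:
  component: {p81, p82, p83}


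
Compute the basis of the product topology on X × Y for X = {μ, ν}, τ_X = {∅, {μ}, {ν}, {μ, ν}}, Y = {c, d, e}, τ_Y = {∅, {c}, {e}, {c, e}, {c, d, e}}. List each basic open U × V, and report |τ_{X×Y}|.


Basis B = {∅ × ∅, {μ} × {c}, {μ} × {e}, {ν} × {c}, {ν} × {e}, {μ} × {c, e}, {μ, ν} × {c}, {μ, ν} × {e}, {ν} × {c, e}, {μ} × {c, d, e}, {ν} × {c, d, e}, {μ, ν} × {c, e}, {μ, ν} × {c, d, e}}; |τ_{X×Y}| = 25.

Enumerate products U × V with U ∈ τ_X, V ∈ τ_Y (deduplicated):
  ∅ × ∅ = {} (∅)
  {μ} × {c} = {(μ,c)}
  {μ} × {e} = {(μ,e)}
  {ν} × {c} = {(ν,c)}
  {ν} × {e} = {(ν,e)}
  {μ} × {c, e} = {(μ,c), (μ,e)}
  {μ, ν} × {c} = {(μ,c), (ν,c)}
  {μ, ν} × {e} = {(μ,e), (ν,e)}
  {ν} × {c, e} = {(ν,c), (ν,e)}
  {μ} × {c, d, e} = {(μ,c), (μ,d), (μ,e)}
  {ν} × {c, d, e} = {(ν,c), (ν,d), (ν,e)}
  {μ, ν} × {c, e} = {(μ,c), (μ,e), (ν,c), (ν,e)}
  {μ, ν} × {c, d, e} = {(μ,c), (μ,d), (μ,e), (ν,c), (ν,d), (ν,e)}
These 13 distinct sets form the basis B.
Close under arbitrary unions to get τ_{X×Y}; counting gives |τ_{X×Y}| = 25.


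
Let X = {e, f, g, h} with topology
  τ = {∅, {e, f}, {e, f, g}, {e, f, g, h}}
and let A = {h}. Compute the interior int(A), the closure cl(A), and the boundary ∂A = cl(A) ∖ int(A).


int(A) = ∅, cl(A) = {h}, ∂A = {h}.

Closed sets in (X, τ) are complements of opens:
  closed(X, τ) = {∅, {h}, {g, h}, {e, f, g, h}}.
int(A) = ⋃ {U ∈ τ : U ⊆ A}. Opens contained in A: ∅.
Taking the union of these: int(A) = ∅.
cl(A) = ⋂ {C closed : A ⊆ C}. Closed sets containing A: {h}, {g, h}, {e, f, g, h}.
Intersecting these: cl(A) = {h}.
∂A = cl(A) ∖ int(A) = {h} ∖ ∅ = {h}.


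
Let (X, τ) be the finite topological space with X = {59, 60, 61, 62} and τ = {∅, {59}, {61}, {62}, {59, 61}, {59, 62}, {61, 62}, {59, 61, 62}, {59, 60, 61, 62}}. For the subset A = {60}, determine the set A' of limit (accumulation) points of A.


A' = ∅

For each x ∈ X, list the open sets U ∈ τ with x ∈ U, then check whether U ∩ (A ∖ {x}) ≠ ∅ for every such U.
  x = 59: open {59} ∋ x has {59} ∩ (A ∖ {59}) = ∅, so x is NOT a limit point.
  x = 60: open {59, 60, 61, 62} ∋ x has {59, 60, 61, 62} ∩ (A ∖ {60}) = ∅, so x is NOT a limit point.
  x = 61: open {61} ∋ x has {61} ∩ (A ∖ {61}) = ∅, so x is NOT a limit point.
  x = 62: open {62} ∋ x has {62} ∩ (A ∖ {62}) = ∅, so x is NOT a limit point.
Collecting: A' = ∅.


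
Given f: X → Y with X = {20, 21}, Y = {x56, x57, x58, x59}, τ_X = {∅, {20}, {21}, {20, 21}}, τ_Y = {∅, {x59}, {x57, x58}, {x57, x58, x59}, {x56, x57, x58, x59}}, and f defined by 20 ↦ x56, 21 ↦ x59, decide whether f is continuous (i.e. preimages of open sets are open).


f IS continuous.

Compute f^{-1}(U) for each U ∈ τ_Y:
  U = ∅: f^{-1}(U) = ∅ ∈ τ_X ✓.
  U = {x59}: f^{-1}(U) = {21} ∈ τ_X ✓.
  U = {x57, x58}: f^{-1}(U) = ∅ ∈ τ_X ✓.
  U = {x57, x58, x59}: f^{-1}(U) = {21} ∈ τ_X ✓.
  U = {x56, x57, x58, x59}: f^{-1}(U) = {20, 21} ∈ τ_X ✓.
Every preimage lies in τ_X, so f IS continuous.


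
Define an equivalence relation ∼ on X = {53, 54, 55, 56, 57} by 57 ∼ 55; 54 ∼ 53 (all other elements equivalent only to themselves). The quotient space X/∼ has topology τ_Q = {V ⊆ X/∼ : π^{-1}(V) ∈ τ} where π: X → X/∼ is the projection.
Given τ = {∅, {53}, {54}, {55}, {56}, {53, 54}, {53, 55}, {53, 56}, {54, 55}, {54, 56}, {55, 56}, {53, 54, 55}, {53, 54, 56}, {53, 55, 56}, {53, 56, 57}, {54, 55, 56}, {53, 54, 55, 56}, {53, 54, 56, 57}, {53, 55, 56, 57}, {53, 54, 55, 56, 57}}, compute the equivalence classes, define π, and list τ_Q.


X/∼ = {[53=54], [55=57], [56]}; |τ_Q| = 5.

Equivalence classes: [53=54], [55=57], [56].
Quotient map π: X → X/∼ sends 53 ↦ [53=54], 54 ↦ [53=54], 55 ↦ [55=57], 56 ↦ [56], 57 ↦ [55=57].
For each subset V ⊆ X/∼, compute π^{-1}(V) ⊆ X and check whether π^{-1}(V) ∈ τ. V is open in τ_Q iff π^{-1}(V) ∈ τ.
  V = {}: π^{-1}(V) = ∅ ∈ τ ✓.
  V = {[53=54]}: π^{-1}(V) = {53, 54} ∈ τ ✓.
  V = {[55=57]}: π^{-1}(V) = {55, 57} ∉ τ ✗.
  V = {[53=54], [55=57]}: π^{-1}(V) = {53, 54, 55, 57} ∉ τ ✗.
  V = {[56]}: π^{-1}(V) = {56} ∈ τ ✓.
  V = {[53=54], [56]}: π^{-1}(V) = {53, 54, 56} ∈ τ ✓.
  V = {[55=57], [56]}: π^{-1}(V) = {55, 56, 57} ∉ τ ✗.
  V = {[53=54], [55=57], [56]}: π^{-1}(V) = {53, 54, 55, 56, 57} ∈ τ ✓.
Open sets in the quotient: τ_Q = {{}, {[53=54]}, {[56]}, {[53=54], [56]}, {[53=54], [55=57], [56]}} (5 elements).


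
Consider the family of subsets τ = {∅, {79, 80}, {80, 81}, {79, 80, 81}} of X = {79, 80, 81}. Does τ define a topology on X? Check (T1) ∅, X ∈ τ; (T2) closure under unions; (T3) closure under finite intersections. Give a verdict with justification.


τ is NOT a topology on X.

Axiom (T1): ∅ ∈ τ? Yes; X ∈ τ? Yes.
Axiom (T2/T3): check pairwise unions and intersections of members of τ.
Counterexample for (T3): {79, 80} ∩ {80, 81} = {80} ∉ τ. Therefore τ is NOT a topology.


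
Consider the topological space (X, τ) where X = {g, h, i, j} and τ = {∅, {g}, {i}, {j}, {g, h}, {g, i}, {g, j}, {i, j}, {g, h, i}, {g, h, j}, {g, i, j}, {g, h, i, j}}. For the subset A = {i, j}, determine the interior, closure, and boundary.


int(A) = {i, j}, cl(A) = {i, j}, ∂A = ∅.

Closed sets in (X, τ) are complements of opens:
  closed(X, τ) = {∅, {h}, {i}, {j}, {g, h}, {h, i}, {h, j}, {i, j}, {g, h, i}, {g, h, j}, {h, i, j}, {g, h, i, j}}.
int(A) = ⋃ {U ∈ τ : U ⊆ A}. Opens contained in A: ∅, {i}, {j}, {i, j}.
Taking the union of these: int(A) = {i, j}.
cl(A) = ⋂ {C closed : A ⊆ C}. Closed sets containing A: {i, j}, {h, i, j}, {g, h, i, j}.
Intersecting these: cl(A) = {i, j}.
∂A = cl(A) ∖ int(A) = {i, j} ∖ {i, j} = ∅.


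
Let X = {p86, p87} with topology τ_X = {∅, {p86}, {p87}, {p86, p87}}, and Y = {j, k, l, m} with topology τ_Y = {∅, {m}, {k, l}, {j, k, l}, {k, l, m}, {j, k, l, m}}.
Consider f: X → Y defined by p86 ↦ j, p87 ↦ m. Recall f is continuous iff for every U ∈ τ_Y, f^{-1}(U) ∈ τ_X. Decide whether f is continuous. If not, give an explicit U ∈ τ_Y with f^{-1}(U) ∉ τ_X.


f IS continuous.

Compute f^{-1}(U) for each U ∈ τ_Y:
  U = ∅: f^{-1}(U) = ∅ ∈ τ_X ✓.
  U = {m}: f^{-1}(U) = {p87} ∈ τ_X ✓.
  U = {k, l}: f^{-1}(U) = ∅ ∈ τ_X ✓.
  U = {j, k, l}: f^{-1}(U) = {p86} ∈ τ_X ✓.
  U = {k, l, m}: f^{-1}(U) = {p87} ∈ τ_X ✓.
  U = {j, k, l, m}: f^{-1}(U) = {p86, p87} ∈ τ_X ✓.
Every preimage lies in τ_X, so f IS continuous.


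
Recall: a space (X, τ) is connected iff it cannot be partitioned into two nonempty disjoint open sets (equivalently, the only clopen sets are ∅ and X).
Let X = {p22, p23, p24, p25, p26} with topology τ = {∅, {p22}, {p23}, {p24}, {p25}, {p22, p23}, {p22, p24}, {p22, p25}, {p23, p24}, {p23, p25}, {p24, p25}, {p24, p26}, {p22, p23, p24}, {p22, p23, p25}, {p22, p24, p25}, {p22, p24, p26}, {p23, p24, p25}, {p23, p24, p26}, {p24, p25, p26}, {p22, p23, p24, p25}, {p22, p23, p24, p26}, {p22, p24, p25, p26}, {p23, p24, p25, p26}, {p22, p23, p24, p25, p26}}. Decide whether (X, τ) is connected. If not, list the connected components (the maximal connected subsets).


(X, τ) is disconnected; components = [{p22}, {p23}, {p25}, {p24, p26}].

Find clopen sets (U ∈ τ with X ∖ U ∈ τ):
  U = ∅, X ∖ U = {p22, p23, p24, p25, p26} — both open, so U is clopen.
  U = {p22}, X ∖ U = {p23, p24, p25, p26} — both open, so U is clopen.
  U = {p23}, X ∖ U = {p22, p24, p25, p26} — both open, so U is clopen.
  U = {p25}, X ∖ U = {p22, p23, p24, p26} — both open, so U is clopen.
  U = {p22, p23}, X ∖ U = {p24, p25, p26} — both open, so U is clopen.
  U = {p22, p25}, X ∖ U = {p23, p24, p26} — both open, so U is clopen.
  U = {p23, p25}, X ∖ U = {p22, p24, p26} — both open, so U is clopen.
  U = {p24, p26}, X ∖ U = {p22, p23, p25} — both open, so U is clopen.
  U = {p22, p23, p25}, X ∖ U = {p24, p26} — both open, so U is clopen.
  U = {p22, p24, p26}, X ∖ U = {p23, p25} — both open, so U is clopen.
  U = {p23, p24, p26}, X ∖ U = {p22, p25} — both open, so U is clopen.
  U = {p24, p25, p26}, X ∖ U = {p22, p23} — both open, so U is clopen.
  U = {p22, p23, p24, p26}, X ∖ U = {p25} — both open, so U is clopen.
  U = {p22, p24, p25, p26}, X ∖ U = {p23} — both open, so U is clopen.
  U = {p23, p24, p25, p26}, X ∖ U = {p22} — both open, so U is clopen.
  U = {p22, p23, p24, p25, p26}, X ∖ U = ∅ — both open, so U is clopen.
Nontrivial clopen(s) exist: e.g. {p22, p24, p25, p26}. So (X, τ) is disconnected.
Compute connected components by grouping points that agree on all clopens:
  component: {p22}
  component: {p23}
  component: {p25}
  component: {p24, p26}


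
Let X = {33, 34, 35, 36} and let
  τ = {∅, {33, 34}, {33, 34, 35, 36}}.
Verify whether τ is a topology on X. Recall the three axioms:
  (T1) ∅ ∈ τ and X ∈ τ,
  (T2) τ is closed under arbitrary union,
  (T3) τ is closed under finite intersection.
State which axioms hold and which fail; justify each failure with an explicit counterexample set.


τ IS a topology on X.

Axiom (T1): ∅ ∈ τ? Yes; X ∈ τ? Yes.
Axiom (T2/T3): check pairwise unions and intersections of members of τ.
All pairwise intersections and unions checked — each lies in τ. Therefore τ satisfies (T1), (T2), (T3): it IS a topology on X.


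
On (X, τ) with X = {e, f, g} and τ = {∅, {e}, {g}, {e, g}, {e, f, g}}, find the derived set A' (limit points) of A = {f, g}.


A' = {f}

For each x ∈ X, list the open sets U ∈ τ with x ∈ U, then check whether U ∩ (A ∖ {x}) ≠ ∅ for every such U.
  x = e: open {e} ∋ x has {e} ∩ (A ∖ {e}) = ∅, so x is NOT a limit point.
  x = f: opens ∋ x are {e, f, g}; each meets A ∖ {f}, so x IS a limit point.
  x = g: open {g} ∋ x has {g} ∩ (A ∖ {g}) = ∅, so x is NOT a limit point.
Collecting: A' = {f}.


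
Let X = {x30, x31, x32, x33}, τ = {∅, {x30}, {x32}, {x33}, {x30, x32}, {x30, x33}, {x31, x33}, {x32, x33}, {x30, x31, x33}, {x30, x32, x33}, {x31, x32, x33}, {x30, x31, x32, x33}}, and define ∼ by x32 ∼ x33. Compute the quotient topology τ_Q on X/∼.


X/∼ = {[x30], [x31], [x32=x33]}; |τ_Q| = 6.

Equivalence classes: [x30], [x31], [x32=x33].
Quotient map π: X → X/∼ sends x30 ↦ [x30], x31 ↦ [x31], x32 ↦ [x32=x33], x33 ↦ [x32=x33].
For each subset V ⊆ X/∼, compute π^{-1}(V) ⊆ X and check whether π^{-1}(V) ∈ τ. V is open in τ_Q iff π^{-1}(V) ∈ τ.
  V = {}: π^{-1}(V) = ∅ ∈ τ ✓.
  V = {[x30]}: π^{-1}(V) = {x30} ∈ τ ✓.
  V = {[x31]}: π^{-1}(V) = {x31} ∉ τ ✗.
  V = {[x30], [x31]}: π^{-1}(V) = {x30, x31} ∉ τ ✗.
  V = {[x32=x33]}: π^{-1}(V) = {x32, x33} ∈ τ ✓.
  V = {[x30], [x32=x33]}: π^{-1}(V) = {x30, x32, x33} ∈ τ ✓.
  V = {[x31], [x32=x33]}: π^{-1}(V) = {x31, x32, x33} ∈ τ ✓.
  V = {[x30], [x31], [x32=x33]}: π^{-1}(V) = {x30, x31, x32, x33} ∈ τ ✓.
Open sets in the quotient: τ_Q = {{}, {[x30]}, {[x32=x33]}, {[x30], [x32=x33]}, {[x31], [x32=x33]}, {[x30], [x31], [x32=x33]}} (6 elements).


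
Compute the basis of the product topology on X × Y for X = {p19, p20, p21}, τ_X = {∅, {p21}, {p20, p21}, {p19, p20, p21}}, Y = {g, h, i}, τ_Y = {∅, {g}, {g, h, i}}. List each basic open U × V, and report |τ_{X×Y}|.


Basis B = {∅ × ∅, {p21} × {g}, {p20, p21} × {g}, {p19, p20, p21} × {g}, {p21} × {g, h, i}, {p20, p21} × {g, h, i}, {p19, p20, p21} × {g, h, i}}; |τ_{X×Y}| = 10.

Enumerate products U × V with U ∈ τ_X, V ∈ τ_Y (deduplicated):
  ∅ × ∅ = {} (∅)
  {p21} × {g} = {(p21,g)}
  {p20, p21} × {g} = {(p20,g), (p21,g)}
  {p19, p20, p21} × {g} = {(p19,g), (p20,g), (p21,g)}
  {p21} × {g, h, i} = {(p21,g), (p21,h), (p21,i)}
  {p20, p21} × {g, h, i} = {(p20,g), (p20,h), (p20,i), (p21,g), (p21,h), (p21,i)}
  {p19, p20, p21} × {g, h, i} = {(p19,g), (p19,h), (p19,i), (p20,g), (p20,h), (p20,i), (p21,g), (p21,h), (p21,i)}
These 7 distinct sets form the basis B.
Close under arbitrary unions to get τ_{X×Y}; counting gives |τ_{X×Y}| = 10.


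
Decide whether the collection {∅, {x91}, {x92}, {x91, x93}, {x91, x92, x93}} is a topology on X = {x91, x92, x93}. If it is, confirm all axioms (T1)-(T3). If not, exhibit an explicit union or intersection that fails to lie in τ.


τ is NOT a topology on X.

Axiom (T1): ∅ ∈ τ? Yes; X ∈ τ? Yes.
Axiom (T2/T3): check pairwise unions and intersections of members of τ.
Counterexample for (T2): {x91} ∪ {x92} = {x91, x92} ∉ τ. Therefore τ is NOT a topology.


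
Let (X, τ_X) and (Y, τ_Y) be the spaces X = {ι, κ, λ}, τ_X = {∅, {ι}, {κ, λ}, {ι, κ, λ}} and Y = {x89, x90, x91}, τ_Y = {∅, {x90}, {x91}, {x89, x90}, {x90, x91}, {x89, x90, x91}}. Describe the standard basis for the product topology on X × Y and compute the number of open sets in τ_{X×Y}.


Basis B = {∅ × ∅, {ι} × {x90}, {ι} × {x91}, {ι} × {x89, x90}, {ι} × {x90, x91}, {κ, λ} × {x90}, {κ, λ} × {x91}, {ι} × {x89, x90, x91}, {ι, κ, λ} × {x90}, {ι, κ, λ} × {x91}, {κ, λ} × {x89, x90}, {κ, λ} × {x90, x91}, {ι, κ, λ} × {x89, x90}, {ι, κ, λ} × {x90, x91}, {κ, λ} × {x89, x90, x91}, {ι, κ, λ} × {x89, x90, x91}}; |τ_{X×Y}| = 36.

Enumerate products U × V with U ∈ τ_X, V ∈ τ_Y (deduplicated):
  ∅ × ∅ = {} (∅)
  {ι} × {x90} = {(ι,x90)}
  {ι} × {x91} = {(ι,x91)}
  {ι} × {x89, x90} = {(ι,x89), (ι,x90)}
  {ι} × {x90, x91} = {(ι,x90), (ι,x91)}
  {κ, λ} × {x90} = {(κ,x90), (λ,x90)}
  {κ, λ} × {x91} = {(κ,x91), (λ,x91)}
  {ι} × {x89, x90, x91} = {(ι,x89), (ι,x90), (ι,x91)}
  {ι, κ, λ} × {x90} = {(ι,x90), (κ,x90), (λ,x90)}
  {ι, κ, λ} × {x91} = {(ι,x91), (κ,x91), (λ,x91)}
  {κ, λ} × {x89, x90} = {(κ,x89), (κ,x90), (λ,x89), (λ,x90)}
  {κ, λ} × {x90, x91} = {(κ,x90), (κ,x91), (λ,x90), (λ,x91)}
  {ι, κ, λ} × {x89, x90} = {(ι,x89), (ι,x90), (κ,x89), (κ,x90), (λ,x89), (λ,x90)}
  {ι, κ, λ} × {x90, x91} = {(ι,x90), (ι,x91), (κ,x90), (κ,x91), (λ,x90), (λ,x91)}
  {κ, λ} × {x89, x90, x91} = {(κ,x89), (κ,x90), (κ,x91), (λ,x89), (λ,x90), (λ,x91)}
  {ι, κ, λ} × {x89, x90, x91} = {(ι,x89), (ι,x90), (ι,x91), (κ,x89), (κ,x90), (κ,x91), (λ,x89), (λ,x90), (λ,x91)}
These 16 distinct sets form the basis B.
Close under arbitrary unions to get τ_{X×Y}; counting gives |τ_{X×Y}| = 36.


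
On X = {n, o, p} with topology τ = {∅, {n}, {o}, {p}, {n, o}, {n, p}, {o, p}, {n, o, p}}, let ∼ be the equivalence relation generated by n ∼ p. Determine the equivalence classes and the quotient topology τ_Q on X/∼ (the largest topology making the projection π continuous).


X/∼ = {[n=p], [o]}; |τ_Q| = 4.

Equivalence classes: [n=p], [o].
Quotient map π: X → X/∼ sends n ↦ [n=p], o ↦ [o], p ↦ [n=p].
For each subset V ⊆ X/∼, compute π^{-1}(V) ⊆ X and check whether π^{-1}(V) ∈ τ. V is open in τ_Q iff π^{-1}(V) ∈ τ.
  V = {}: π^{-1}(V) = ∅ ∈ τ ✓.
  V = {[n=p]}: π^{-1}(V) = {n, p} ∈ τ ✓.
  V = {[o]}: π^{-1}(V) = {o} ∈ τ ✓.
  V = {[n=p], [o]}: π^{-1}(V) = {n, o, p} ∈ τ ✓.
Open sets in the quotient: τ_Q = {{}, {[n=p]}, {[o]}, {[n=p], [o]}} (4 elements).


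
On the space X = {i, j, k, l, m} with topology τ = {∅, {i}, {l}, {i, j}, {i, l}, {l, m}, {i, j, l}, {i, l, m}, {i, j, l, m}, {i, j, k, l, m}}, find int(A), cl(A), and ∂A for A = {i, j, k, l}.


int(A) = {i, j, l}, cl(A) = {i, j, k, l, m}, ∂A = {k, m}.

Closed sets in (X, τ) are complements of opens:
  closed(X, τ) = {∅, {k}, {j, k}, {k, m}, {i, j, k}, {j, k, m}, {k, l, m}, {i, j, k, m}, {j, k, l, m}, {i, j, k, l, m}}.
int(A) = ⋃ {U ∈ τ : U ⊆ A}. Opens contained in A: ∅, {i}, {l}, {i, j}, {i, l}, {i, j, l}.
Taking the union of these: int(A) = {i, j, l}.
cl(A) = ⋂ {C closed : A ⊆ C}. Closed sets containing A: {i, j, k, l, m}.
Intersecting these: cl(A) = {i, j, k, l, m}.
∂A = cl(A) ∖ int(A) = {i, j, k, l, m} ∖ {i, j, l} = {k, m}.


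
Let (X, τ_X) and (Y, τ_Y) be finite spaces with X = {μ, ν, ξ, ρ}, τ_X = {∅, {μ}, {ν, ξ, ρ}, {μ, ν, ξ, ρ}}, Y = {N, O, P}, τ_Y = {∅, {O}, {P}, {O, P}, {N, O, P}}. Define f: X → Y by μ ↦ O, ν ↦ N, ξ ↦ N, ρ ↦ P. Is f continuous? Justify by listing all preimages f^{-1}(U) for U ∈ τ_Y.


f is NOT continuous.

Compute f^{-1}(U) for each U ∈ τ_Y:
  U = ∅: f^{-1}(U) = ∅ ∈ τ_X ✓.
  U = {O}: f^{-1}(U) = {μ} ∈ τ_X ✓.
  U = {P}: f^{-1}(U) = {ρ} ∉ τ_X ✗.
  U = {O, P}: f^{-1}(U) = {μ, ρ} ∉ τ_X ✗.
  U = {N, O, P}: f^{-1}(U) = {μ, ν, ξ, ρ} ∈ τ_X ✓.
Found U = {P} with f^{-1}(U) = {ρ} not in τ_X. Therefore f is NOT continuous.


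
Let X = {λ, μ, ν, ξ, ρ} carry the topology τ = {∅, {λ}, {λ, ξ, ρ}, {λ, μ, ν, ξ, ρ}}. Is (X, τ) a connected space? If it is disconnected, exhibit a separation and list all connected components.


(X, τ) is connected.

Find clopen sets (U ∈ τ with X ∖ U ∈ τ):
  U = ∅, X ∖ U = {λ, μ, ν, ξ, ρ} — both open, so U is clopen.
  U = {λ, μ, ν, ξ, ρ}, X ∖ U = ∅ — both open, so U is clopen.
Only trivial clopens (∅ and X) exist, so (X, τ) is connected.
Compute connected components by grouping points that agree on all clopens:
  component: {λ, μ, ν, ξ, ρ}


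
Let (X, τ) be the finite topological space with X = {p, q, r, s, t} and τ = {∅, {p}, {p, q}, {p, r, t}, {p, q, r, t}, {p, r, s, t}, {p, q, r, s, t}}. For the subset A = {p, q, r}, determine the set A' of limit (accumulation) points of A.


A' = {q, r, s, t}

For each x ∈ X, list the open sets U ∈ τ with x ∈ U, then check whether U ∩ (A ∖ {x}) ≠ ∅ for every such U.
  x = p: open {p} ∋ x has {p} ∩ (A ∖ {p}) = ∅, so x is NOT a limit point.
  x = q: opens ∋ x are {p, q}, {p, q, r, t}, {p, q, r, s, t}; each meets A ∖ {q}, so x IS a limit point.
  x = r: opens ∋ x are {p, r, t}, {p, q, r, t}, {p, r, s, t}, {p, q, r, s, t}; each meets A ∖ {r}, so x IS a limit point.
  x = s: opens ∋ x are {p, r, s, t}, {p, q, r, s, t}; each meets A ∖ {s}, so x IS a limit point.
  x = t: opens ∋ x are {p, r, t}, {p, q, r, t}, {p, r, s, t}, {p, q, r, s, t}; each meets A ∖ {t}, so x IS a limit point.
Collecting: A' = {q, r, s, t}.
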